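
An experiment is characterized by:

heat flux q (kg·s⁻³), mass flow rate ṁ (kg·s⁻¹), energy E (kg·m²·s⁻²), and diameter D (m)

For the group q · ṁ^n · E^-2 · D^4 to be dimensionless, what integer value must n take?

1

Balance the M exponent: (1)·n from ṁ, plus (1) − 2·(1) + 4·(0) = -1 from the rest, must sum to zero.
n − 1 = 0, so n = 1.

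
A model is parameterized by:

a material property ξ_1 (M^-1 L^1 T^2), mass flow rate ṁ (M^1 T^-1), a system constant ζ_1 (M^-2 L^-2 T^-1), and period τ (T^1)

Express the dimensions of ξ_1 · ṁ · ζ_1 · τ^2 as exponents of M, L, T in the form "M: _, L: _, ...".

M: -2, L: -1, T: 2

Collect each base-dimension exponent across the product:
  M: (-1) + (1) + (-2) + 2·(0) = -2
  L: (1) + (0) + (-2) + 2·(0) = -1
  T: (2) + (-1) + (-1) + 2·(1) = 2
So the dimensions are [M⁻² L⁻¹ T²].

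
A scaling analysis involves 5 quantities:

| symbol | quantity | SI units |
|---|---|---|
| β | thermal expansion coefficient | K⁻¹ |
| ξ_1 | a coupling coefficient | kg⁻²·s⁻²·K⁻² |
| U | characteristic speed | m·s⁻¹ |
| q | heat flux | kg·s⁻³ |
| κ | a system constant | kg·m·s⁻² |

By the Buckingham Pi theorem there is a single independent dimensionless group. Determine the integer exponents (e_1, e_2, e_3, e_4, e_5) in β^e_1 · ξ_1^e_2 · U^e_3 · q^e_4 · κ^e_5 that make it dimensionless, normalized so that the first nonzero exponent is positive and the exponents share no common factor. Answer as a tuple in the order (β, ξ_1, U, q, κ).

M: e_1·(0) + e_2·(-2) + e_3·(0) + e_4·(1) + e_5·(1) = 0
L: e_1·(0) + e_2·(0) + e_3·(1) + e_4·(0) + e_5·(1) = 0
T: e_1·(0) + e_2·(-2) + e_3·(-1) + e_4·(-3) + e_5·(-2) = 0
Θ: e_1·(-1) + e_2·(-2) + e_3·(0) + e_4·(0) + e_5·(0) = 0
Solving this homogeneous linear system for the smallest-integer solution (first nonzero entry positive) gives (2, -1, 4, 2, -4).

(2, -1, 4, 2, -4)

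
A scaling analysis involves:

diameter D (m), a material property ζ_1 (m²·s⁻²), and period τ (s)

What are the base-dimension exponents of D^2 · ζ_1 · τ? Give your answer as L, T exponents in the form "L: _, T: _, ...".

L: 4, T: -1

Collect each base-dimension exponent across the product:
  L: 2·(1) + (2) + (0) = 4
  T: 2·(0) + (-2) + (1) = -1
So the dimensions are [L⁴ T⁻¹].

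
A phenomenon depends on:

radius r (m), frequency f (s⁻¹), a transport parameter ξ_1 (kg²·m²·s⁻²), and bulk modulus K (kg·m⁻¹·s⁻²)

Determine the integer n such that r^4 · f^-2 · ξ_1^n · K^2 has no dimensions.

-1

Balance the M exponent: (2)·n from ξ_1, plus 4·(0) − 2·(0) + 2·(1) = 2 from the rest, must sum to zero.
2n + 2 = 0, so n = -1.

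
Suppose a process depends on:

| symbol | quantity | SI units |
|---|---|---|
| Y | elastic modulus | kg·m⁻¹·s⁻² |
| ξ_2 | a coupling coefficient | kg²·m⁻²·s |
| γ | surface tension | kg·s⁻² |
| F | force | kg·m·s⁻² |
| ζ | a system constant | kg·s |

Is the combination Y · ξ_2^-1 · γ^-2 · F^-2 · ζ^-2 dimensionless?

no

Sum the exponent of each base dimension across the product:
  M: [Y]_M − [ξ_2]_M − 2·[γ]_M − 2·[F]_M − 2·[ζ]_M = (1) − (2) − 2·(1) − 2·(1) − 2·(1) = -7
  L: [Y]_L − [ξ_2]_L − 2·[γ]_L − 2·[F]_L − 2·[ζ]_L = (-1) − (-2) − 2·(0) − 2·(1) − 2·(0) = -1
  T: [Y]_T − [ξ_2]_T − 2·[γ]_T − 2·[F]_T − 2·[ζ]_T = (-2) − (1) − 2·(-2) − 2·(-2) − 2·(1) = 3
Net dimensions [M⁻⁷ L⁻¹ T³] ≠ [1] — not dimensionless.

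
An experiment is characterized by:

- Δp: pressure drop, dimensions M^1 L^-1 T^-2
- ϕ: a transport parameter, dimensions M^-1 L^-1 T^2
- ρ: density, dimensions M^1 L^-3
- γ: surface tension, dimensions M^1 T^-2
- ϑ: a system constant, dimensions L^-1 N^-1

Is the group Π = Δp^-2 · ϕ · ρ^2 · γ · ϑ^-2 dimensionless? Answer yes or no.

Sum the exponent of each base dimension across the product:
  M: −2·[Δp]_M + [ϕ]_M + 2·[ρ]_M + [γ]_M − 2·[ϑ]_M = −2·(1) + (-1) + 2·(1) + (1) − 2·(0) = 0
  L: −2·[Δp]_L + [ϕ]_L + 2·[ρ]_L + [γ]_L − 2·[ϑ]_L = −2·(-1) + (-1) + 2·(-3) + (0) − 2·(-1) = -3
  T: −2·[Δp]_T + [ϕ]_T + 2·[ρ]_T + [γ]_T − 2·[ϑ]_T = −2·(-2) + (2) + 2·(0) + (-2) − 2·(0) = 4
  N: −2·[Δp]_N + [ϕ]_N + 2·[ρ]_N + [γ]_N − 2·[ϑ]_N = −2·(0) + (0) + 2·(0) + (0) − 2·(-1) = 2
Net dimensions [L⁻³ T⁴ N²] ≠ [1] — not dimensionless.

no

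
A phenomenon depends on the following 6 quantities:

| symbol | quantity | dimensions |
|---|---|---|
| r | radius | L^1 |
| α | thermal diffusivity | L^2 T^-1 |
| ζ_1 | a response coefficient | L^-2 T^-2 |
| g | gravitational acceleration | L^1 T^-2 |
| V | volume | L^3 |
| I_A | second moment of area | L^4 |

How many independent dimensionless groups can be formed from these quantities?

There are 6 variables and 2 base dimensions (L, T).
The dimension matrix has rank 2.
Independent dimensionless groups: 6 − 2 = 4.

4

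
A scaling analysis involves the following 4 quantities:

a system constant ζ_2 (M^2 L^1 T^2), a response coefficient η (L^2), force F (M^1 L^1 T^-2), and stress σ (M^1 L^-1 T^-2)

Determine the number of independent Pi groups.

There are 4 variables and 3 base dimensions (M, L, T).
The dimension matrix has rank 3.
Independent dimensionless groups: 4 − 3 = 1.

1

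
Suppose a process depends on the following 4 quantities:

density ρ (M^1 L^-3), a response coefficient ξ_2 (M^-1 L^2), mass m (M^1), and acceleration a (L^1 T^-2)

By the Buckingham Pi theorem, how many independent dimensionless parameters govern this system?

1

There are 4 variables and 3 base dimensions (M, L, T).
The dimension matrix has rank 3.
Independent dimensionless groups: 4 − 3 = 1.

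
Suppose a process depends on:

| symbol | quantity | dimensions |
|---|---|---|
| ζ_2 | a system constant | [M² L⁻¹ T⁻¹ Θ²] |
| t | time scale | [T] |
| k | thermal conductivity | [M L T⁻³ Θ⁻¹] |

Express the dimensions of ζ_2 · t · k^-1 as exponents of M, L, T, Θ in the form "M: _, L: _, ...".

Collect each base-dimension exponent across the product:
  M: (2) + (0) − (1) = 1
  L: (-1) + (0) − (1) = -2
  T: (-1) + (1) − (-3) = 3
  Θ: (2) + (0) − (-1) = 3
So the dimensions are [M L⁻² T³ Θ³].

M: 1, L: -2, T: 3, Θ: 3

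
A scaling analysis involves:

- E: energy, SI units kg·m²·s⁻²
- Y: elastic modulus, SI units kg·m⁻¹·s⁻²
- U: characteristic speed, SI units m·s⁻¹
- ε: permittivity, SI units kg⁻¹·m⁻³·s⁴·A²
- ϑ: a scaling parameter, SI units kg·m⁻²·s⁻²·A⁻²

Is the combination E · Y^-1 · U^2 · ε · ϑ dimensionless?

Sum the exponent of each base dimension across the product:
  M: [E]_M − [Y]_M + 2·[U]_M + [ε]_M + [ϑ]_M = (1) − (1) + 2·(0) + (-1) + (1) = 0
  L: [E]_L − [Y]_L + 2·[U]_L + [ε]_L + [ϑ]_L = (2) − (-1) + 2·(1) + (-3) + (-2) = 0
  T: [E]_T − [Y]_T + 2·[U]_T + [ε]_T + [ϑ]_T = (-2) − (-2) + 2·(-1) + (4) + (-2) = 0
  I: [E]_I − [Y]_I + 2·[U]_I + [ε]_I + [ϑ]_I = (0) − (0) + 2·(0) + (2) + (-2) = 0
All base exponents vanish — dimensionless.

yes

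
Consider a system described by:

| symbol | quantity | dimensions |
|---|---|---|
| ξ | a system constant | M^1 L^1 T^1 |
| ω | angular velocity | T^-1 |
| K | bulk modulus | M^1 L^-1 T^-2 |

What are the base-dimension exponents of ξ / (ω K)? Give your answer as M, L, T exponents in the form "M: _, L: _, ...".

Collect each base-dimension exponent across the product:
  M: (1) − (0) − (1) = 0
  L: (1) − (0) − (-1) = 2
  T: (1) − (-1) − (-2) = 4
So the dimensions are [L² T⁴].

M: 0, L: 2, T: 4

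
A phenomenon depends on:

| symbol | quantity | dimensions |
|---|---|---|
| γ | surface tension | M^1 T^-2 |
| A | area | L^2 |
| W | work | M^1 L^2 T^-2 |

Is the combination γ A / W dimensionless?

Sum the exponent of each base dimension across the product:
  M: [γ]_M + [A]_M − [W]_M = (1) + (0) − (1) = 0
  L: [γ]_L + [A]_L − [W]_L = (0) + (2) − (2) = 0
  T: [γ]_T + [A]_T − [W]_T = (-2) + (0) − (-2) = 0
All base exponents vanish — dimensionless.

yes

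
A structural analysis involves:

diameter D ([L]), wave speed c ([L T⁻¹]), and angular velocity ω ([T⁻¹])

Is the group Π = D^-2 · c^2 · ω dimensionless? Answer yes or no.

Sum the exponent of each base dimension across the product:
  L: −2·[D]_L + 2·[c]_L + [ω]_L = −2·(1) + 2·(1) + (0) = 0
  T: −2·[D]_T + 2·[c]_T + [ω]_T = −2·(0) + 2·(-1) + (-1) = -3
Net dimensions [T⁻³] ≠ [1] — not dimensionless.

no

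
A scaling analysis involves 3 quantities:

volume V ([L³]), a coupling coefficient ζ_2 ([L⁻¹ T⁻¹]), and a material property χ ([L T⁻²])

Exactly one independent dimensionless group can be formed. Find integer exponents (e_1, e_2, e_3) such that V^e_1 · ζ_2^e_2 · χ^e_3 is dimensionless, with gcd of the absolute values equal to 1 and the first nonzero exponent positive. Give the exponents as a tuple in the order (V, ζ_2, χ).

L: e_1·(3) + e_2·(-1) + e_3·(1) = 0
T: e_1·(0) + e_2·(-1) + e_3·(-2) = 0
Solving this homogeneous linear system for the smallest-integer solution (first nonzero entry positive) gives (1, 2, -1).

(1, 2, -1)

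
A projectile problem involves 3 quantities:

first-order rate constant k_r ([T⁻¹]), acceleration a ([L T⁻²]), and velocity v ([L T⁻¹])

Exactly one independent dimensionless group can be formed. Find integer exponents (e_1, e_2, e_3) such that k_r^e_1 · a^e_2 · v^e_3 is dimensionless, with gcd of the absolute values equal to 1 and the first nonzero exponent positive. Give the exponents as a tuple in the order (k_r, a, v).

(1, -1, 1)

L: e_1·(0) + e_2·(1) + e_3·(1) = 0
T: e_1·(-1) + e_2·(-2) + e_3·(-1) = 0
Solving this homogeneous linear system for the smallest-integer solution (first nonzero entry positive) gives (1, -1, 1).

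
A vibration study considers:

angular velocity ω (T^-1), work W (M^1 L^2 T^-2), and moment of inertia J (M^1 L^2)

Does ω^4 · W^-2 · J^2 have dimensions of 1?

yes

Sum the exponent of each base dimension across the product:
  M: 4·[ω]_M − 2·[W]_M + 2·[J]_M = 4·(0) − 2·(1) + 2·(1) = 0
  L: 4·[ω]_L − 2·[W]_L + 2·[J]_L = 4·(0) − 2·(2) + 2·(2) = 0
  T: 4·[ω]_T − 2·[W]_T + 2·[J]_T = 4·(-1) − 2·(-2) + 2·(0) = 0
All base exponents vanish — dimensionless.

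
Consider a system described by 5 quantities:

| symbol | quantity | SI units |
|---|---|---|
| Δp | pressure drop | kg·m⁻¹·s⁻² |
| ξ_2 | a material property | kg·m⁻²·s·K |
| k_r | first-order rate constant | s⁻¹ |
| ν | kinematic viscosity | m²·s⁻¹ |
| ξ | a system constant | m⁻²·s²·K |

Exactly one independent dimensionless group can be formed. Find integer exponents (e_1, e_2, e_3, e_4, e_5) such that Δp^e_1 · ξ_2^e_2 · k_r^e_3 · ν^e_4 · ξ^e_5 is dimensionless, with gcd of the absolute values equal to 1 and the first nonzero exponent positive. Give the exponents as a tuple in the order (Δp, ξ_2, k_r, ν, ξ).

(2, -2, -3, 1, 2)

M: e_1·(1) + e_2·(1) + e_3·(0) + e_4·(0) + e_5·(0) = 0
L: e_1·(-1) + e_2·(-2) + e_3·(0) + e_4·(2) + e_5·(-2) = 0
T: e_1·(-2) + e_2·(1) + e_3·(-1) + e_4·(-1) + e_5·(2) = 0
Θ: e_1·(0) + e_2·(1) + e_3·(0) + e_4·(0) + e_5·(1) = 0
Solving this homogeneous linear system for the smallest-integer solution (first nonzero entry positive) gives (2, -2, -3, 1, 2).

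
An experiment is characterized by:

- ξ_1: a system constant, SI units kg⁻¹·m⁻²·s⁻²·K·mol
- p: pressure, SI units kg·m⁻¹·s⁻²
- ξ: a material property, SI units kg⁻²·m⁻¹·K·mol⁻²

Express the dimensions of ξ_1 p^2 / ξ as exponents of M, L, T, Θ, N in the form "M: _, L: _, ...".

M: 3, L: -3, T: -6, Θ: 0, N: 3

Collect each base-dimension exponent across the product:
  M: (-1) + 2·(1) − (-2) = 3
  L: (-2) + 2·(-1) − (-1) = -3
  T: (-2) + 2·(-2) − (0) = -6
  Θ: (1) + 2·(0) − (1) = 0
  N: (1) + 2·(0) − (-2) = 3
So the dimensions are [M³ L⁻³ T⁻⁶ N³].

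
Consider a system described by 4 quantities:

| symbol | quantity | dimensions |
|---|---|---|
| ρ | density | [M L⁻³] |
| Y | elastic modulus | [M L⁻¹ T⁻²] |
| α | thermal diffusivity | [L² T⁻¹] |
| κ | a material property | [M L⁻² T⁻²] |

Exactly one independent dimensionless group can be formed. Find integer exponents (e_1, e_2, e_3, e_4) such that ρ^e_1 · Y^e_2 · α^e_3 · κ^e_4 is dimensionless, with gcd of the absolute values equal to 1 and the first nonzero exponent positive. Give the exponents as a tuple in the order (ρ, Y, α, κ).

(1, -3, 2, 2)

M: e_1·(1) + e_2·(1) + e_3·(0) + e_4·(1) = 0
L: e_1·(-3) + e_2·(-1) + e_3·(2) + e_4·(-2) = 0
T: e_1·(0) + e_2·(-2) + e_3·(-1) + e_4·(-2) = 0
Solving this homogeneous linear system for the smallest-integer solution (first nonzero entry positive) gives (1, -3, 2, 2).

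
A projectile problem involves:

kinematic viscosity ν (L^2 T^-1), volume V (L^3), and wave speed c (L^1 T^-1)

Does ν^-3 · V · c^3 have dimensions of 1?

yes

Sum the exponent of each base dimension across the product:
  L: −3·[ν]_L + [V]_L + 3·[c]_L = −3·(2) + (3) + 3·(1) = 0
  T: −3·[ν]_T + [V]_T + 3·[c]_T = −3·(-1) + (0) + 3·(-1) = 0
All base exponents vanish — dimensionless.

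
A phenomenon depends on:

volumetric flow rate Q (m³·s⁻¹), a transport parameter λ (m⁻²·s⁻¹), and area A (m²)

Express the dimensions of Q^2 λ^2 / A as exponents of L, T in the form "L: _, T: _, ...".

L: 0, T: -4

Collect each base-dimension exponent across the product:
  L: 2·(3) + 2·(-2) − (2) = 0
  T: 2·(-1) + 2·(-1) − (0) = -4
So the dimensions are [T⁻⁴].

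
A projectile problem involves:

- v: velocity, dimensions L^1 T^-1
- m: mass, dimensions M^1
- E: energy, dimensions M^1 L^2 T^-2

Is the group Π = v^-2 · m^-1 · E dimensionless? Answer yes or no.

yes

Sum the exponent of each base dimension across the product:
  M: −2·[v]_M − [m]_M + [E]_M = −2·(0) − (1) + (1) = 0
  L: −2·[v]_L − [m]_L + [E]_L = −2·(1) − (0) + (2) = 0
  T: −2·[v]_T − [m]_T + [E]_T = −2·(-1) − (0) + (-2) = 0
All base exponents vanish — dimensionless.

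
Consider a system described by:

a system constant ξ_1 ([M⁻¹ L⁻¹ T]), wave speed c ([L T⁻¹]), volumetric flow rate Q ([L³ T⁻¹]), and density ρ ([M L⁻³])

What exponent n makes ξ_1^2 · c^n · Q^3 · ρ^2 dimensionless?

Balance the L exponent: (1)·n from c, plus 2·(-1) + 3·(3) + 2·(-3) = 1 from the rest, must sum to zero.
n + 1 = 0, so n = -1.

-1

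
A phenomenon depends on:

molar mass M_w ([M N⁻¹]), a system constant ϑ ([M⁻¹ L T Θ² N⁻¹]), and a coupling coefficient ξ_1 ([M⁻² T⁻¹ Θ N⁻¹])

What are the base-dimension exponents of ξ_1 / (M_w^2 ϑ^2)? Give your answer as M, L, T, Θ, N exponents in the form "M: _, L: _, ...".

M: -2, L: -2, T: -3, Θ: -3, N: 3

Collect each base-dimension exponent across the product:
  M: −2·(1) − 2·(-1) + (-2) = -2
  L: −2·(0) − 2·(1) + (0) = -2
  T: −2·(0) − 2·(1) + (-1) = -3
  Θ: −2·(0) − 2·(2) + (1) = -3
  N: −2·(-1) − 2·(-1) + (-1) = 3
So the dimensions are [M⁻² L⁻² T⁻³ Θ⁻³ N³].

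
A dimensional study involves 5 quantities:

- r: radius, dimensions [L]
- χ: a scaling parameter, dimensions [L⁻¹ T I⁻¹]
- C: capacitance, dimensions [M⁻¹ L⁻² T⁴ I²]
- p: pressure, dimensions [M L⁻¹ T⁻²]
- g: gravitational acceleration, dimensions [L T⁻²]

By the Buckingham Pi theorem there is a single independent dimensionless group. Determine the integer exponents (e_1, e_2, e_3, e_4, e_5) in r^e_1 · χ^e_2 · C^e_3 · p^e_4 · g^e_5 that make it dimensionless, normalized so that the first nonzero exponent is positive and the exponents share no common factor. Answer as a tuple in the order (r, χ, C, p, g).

(3, 2, 1, 1, 2)

M: e_1·(0) + e_2·(0) + e_3·(-1) + e_4·(1) + e_5·(0) = 0
L: e_1·(1) + e_2·(-1) + e_3·(-2) + e_4·(-1) + e_5·(1) = 0
T: e_1·(0) + e_2·(1) + e_3·(4) + e_4·(-2) + e_5·(-2) = 0
I: e_1·(0) + e_2·(-1) + e_3·(2) + e_4·(0) + e_5·(0) = 0
Solving this homogeneous linear system for the smallest-integer solution (first nonzero entry positive) gives (3, 2, 1, 1, 2).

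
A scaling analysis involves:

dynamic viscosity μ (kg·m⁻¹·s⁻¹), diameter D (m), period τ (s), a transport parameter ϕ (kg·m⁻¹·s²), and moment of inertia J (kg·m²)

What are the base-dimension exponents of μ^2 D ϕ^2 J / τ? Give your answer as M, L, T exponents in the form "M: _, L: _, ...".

M: 5, L: -1, T: 1

Collect each base-dimension exponent across the product:
  M: 2·(1) + (0) − (0) + 2·(1) + (1) = 5
  L: 2·(-1) + (1) − (0) + 2·(-1) + (2) = -1
  T: 2·(-1) + (0) − (1) + 2·(2) + (0) = 1
So the dimensions are [M⁵ L⁻¹ T].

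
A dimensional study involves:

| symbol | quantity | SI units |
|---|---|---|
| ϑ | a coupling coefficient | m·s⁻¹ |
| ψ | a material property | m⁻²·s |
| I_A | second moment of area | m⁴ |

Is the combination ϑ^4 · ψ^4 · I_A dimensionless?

yes

Sum the exponent of each base dimension across the product:
  L: 4·[ϑ]_L + 4·[ψ]_L + [I_A]_L = 4·(1) + 4·(-2) + (4) = 0
  T: 4·[ϑ]_T + 4·[ψ]_T + [I_A]_T = 4·(-1) + 4·(1) + (0) = 0
All base exponents vanish — dimensionless.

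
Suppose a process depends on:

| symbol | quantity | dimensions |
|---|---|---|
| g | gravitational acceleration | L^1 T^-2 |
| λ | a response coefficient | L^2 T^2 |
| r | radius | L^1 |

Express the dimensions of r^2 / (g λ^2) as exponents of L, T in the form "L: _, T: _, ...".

Collect each base-dimension exponent across the product:
  L: −(1) − 2·(2) + 2·(1) = -3
  T: −(-2) − 2·(2) + 2·(0) = -2
So the dimensions are [L⁻³ T⁻²].

L: -3, T: -2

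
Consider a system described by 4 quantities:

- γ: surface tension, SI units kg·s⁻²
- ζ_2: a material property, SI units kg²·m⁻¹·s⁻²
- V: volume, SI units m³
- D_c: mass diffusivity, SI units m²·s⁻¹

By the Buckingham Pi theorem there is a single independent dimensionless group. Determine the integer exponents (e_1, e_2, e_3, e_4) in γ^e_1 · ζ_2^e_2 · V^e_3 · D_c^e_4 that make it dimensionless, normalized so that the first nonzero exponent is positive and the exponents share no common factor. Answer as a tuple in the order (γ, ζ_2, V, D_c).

M: e_1·(1) + e_2·(2) + e_3·(0) + e_4·(0) = 0
L: e_1·(0) + e_2·(-1) + e_3·(3) + e_4·(2) = 0
T: e_1·(-2) + e_2·(-2) + e_3·(0) + e_4·(-1) = 0
Solving this homogeneous linear system for the smallest-integer solution (first nonzero entry positive) gives (2, -1, 1, -2).

(2, -1, 1, -2)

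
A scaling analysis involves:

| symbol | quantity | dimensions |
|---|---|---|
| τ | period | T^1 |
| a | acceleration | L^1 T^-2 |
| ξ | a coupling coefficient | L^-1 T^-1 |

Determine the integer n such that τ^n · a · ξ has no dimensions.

3

Balance the T exponent: (1)·n from τ, plus (-2) + (-1) = -3 from the rest, must sum to zero.
n − 3 = 0, so n = 3.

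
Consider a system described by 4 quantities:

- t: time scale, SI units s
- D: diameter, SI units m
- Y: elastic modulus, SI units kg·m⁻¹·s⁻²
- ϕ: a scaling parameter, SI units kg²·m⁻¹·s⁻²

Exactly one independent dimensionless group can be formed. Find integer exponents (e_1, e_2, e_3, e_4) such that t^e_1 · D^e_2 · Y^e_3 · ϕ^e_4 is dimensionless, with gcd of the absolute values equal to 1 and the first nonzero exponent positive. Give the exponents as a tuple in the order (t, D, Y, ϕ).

(2, 1, 2, -1)

M: e_1·(0) + e_2·(0) + e_3·(1) + e_4·(2) = 0
L: e_1·(0) + e_2·(1) + e_3·(-1) + e_4·(-1) = 0
T: e_1·(1) + e_2·(0) + e_3·(-2) + e_4·(-2) = 0
Solving this homogeneous linear system for the smallest-integer solution (first nonzero entry positive) gives (2, 1, 2, -1).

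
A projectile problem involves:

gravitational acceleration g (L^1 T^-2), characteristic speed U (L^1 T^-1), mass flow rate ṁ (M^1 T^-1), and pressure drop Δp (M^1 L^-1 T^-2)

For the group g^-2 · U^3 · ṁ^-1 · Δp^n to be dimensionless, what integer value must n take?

Balance the M exponent: (1)·n from Δp, plus −2·(0) + 3·(0) − (1) = -1 from the rest, must sum to zero.
n − 1 = 0, so n = 1.

1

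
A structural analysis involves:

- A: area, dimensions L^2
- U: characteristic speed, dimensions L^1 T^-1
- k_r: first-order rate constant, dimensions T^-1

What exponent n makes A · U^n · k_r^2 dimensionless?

-2

Balance the L exponent: (1)·n from U, plus (2) + 2·(0) = 2 from the rest, must sum to zero.
n + 2 = 0, so n = -2.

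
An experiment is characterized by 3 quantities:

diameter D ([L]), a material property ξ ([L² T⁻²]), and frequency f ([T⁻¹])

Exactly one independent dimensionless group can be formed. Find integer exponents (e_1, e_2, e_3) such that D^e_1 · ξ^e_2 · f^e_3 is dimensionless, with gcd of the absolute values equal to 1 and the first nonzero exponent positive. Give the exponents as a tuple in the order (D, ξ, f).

(2, -1, 2)

L: e_1·(1) + e_2·(2) + e_3·(0) = 0
T: e_1·(0) + e_2·(-2) + e_3·(-1) = 0
Solving this homogeneous linear system for the smallest-integer solution (first nonzero entry positive) gives (2, -1, 2).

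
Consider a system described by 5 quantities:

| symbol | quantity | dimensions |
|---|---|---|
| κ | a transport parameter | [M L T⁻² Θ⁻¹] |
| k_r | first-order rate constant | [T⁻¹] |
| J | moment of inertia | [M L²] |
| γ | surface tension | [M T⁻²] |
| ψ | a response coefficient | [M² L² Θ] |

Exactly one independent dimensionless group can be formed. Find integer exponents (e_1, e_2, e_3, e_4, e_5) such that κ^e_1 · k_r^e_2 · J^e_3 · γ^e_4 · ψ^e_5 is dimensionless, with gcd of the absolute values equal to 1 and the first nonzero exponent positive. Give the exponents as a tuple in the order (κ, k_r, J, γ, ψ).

(2, 2, -3, -3, 2)

M: e_1·(1) + e_2·(0) + e_3·(1) + e_4·(1) + e_5·(2) = 0
L: e_1·(1) + e_2·(0) + e_3·(2) + e_4·(0) + e_5·(2) = 0
T: e_1·(-2) + e_2·(-1) + e_3·(0) + e_4·(-2) + e_5·(0) = 0
Θ: e_1·(-1) + e_2·(0) + e_3·(0) + e_4·(0) + e_5·(1) = 0
Solving this homogeneous linear system for the smallest-integer solution (first nonzero entry positive) gives (2, 2, -3, -3, 2).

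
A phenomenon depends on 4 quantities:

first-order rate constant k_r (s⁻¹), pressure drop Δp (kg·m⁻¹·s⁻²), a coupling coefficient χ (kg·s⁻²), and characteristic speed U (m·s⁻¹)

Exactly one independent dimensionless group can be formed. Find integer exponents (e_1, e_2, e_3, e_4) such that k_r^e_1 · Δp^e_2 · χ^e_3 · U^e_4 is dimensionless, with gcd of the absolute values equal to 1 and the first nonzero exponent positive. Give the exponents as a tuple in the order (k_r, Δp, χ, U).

M: e_1·(0) + e_2·(1) + e_3·(1) + e_4·(0) = 0
L: e_1·(0) + e_2·(-1) + e_3·(0) + e_4·(1) = 0
T: e_1·(-1) + e_2·(-2) + e_3·(-2) + e_4·(-1) = 0
Solving this homogeneous linear system for the smallest-integer solution (first nonzero entry positive) gives (1, -1, 1, -1).

(1, -1, 1, -1)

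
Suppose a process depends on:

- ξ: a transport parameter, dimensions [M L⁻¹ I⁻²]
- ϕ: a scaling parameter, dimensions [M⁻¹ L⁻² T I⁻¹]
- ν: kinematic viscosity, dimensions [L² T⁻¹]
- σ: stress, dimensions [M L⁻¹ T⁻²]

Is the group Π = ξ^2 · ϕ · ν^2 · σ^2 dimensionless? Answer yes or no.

Sum the exponent of each base dimension across the product:
  M: 2·[ξ]_M + [ϕ]_M + 2·[ν]_M + 2·[σ]_M = 2·(1) + (-1) + 2·(0) + 2·(1) = 3
  L: 2·[ξ]_L + [ϕ]_L + 2·[ν]_L + 2·[σ]_L = 2·(-1) + (-2) + 2·(2) + 2·(-1) = -2
  T: 2·[ξ]_T + [ϕ]_T + 2·[ν]_T + 2·[σ]_T = 2·(0) + (1) + 2·(-1) + 2·(-2) = -5
  I: 2·[ξ]_I + [ϕ]_I + 2·[ν]_I + 2·[σ]_I = 2·(-2) + (-1) + 2·(0) + 2·(0) = -5
Net dimensions [M³ L⁻² T⁻⁵ I⁻⁵] ≠ [1] — not dimensionless.

no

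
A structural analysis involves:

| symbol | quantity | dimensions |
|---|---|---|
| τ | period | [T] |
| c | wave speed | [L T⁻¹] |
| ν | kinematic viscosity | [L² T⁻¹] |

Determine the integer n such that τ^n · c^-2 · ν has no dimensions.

Balance the T exponent: (1)·n from τ, plus −2·(-1) + (-1) = 1 from the rest, must sum to zero.
n + 1 = 0, so n = -1.

-1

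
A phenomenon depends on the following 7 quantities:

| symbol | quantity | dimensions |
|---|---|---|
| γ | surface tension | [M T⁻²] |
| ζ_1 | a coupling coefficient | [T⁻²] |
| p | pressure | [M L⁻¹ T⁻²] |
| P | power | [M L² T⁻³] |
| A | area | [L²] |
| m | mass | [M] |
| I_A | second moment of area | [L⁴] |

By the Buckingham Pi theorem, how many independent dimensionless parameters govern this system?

4

There are 7 variables and 3 base dimensions (M, L, T).
The dimension matrix has rank 3.
Independent dimensionless groups: 7 − 3 = 4.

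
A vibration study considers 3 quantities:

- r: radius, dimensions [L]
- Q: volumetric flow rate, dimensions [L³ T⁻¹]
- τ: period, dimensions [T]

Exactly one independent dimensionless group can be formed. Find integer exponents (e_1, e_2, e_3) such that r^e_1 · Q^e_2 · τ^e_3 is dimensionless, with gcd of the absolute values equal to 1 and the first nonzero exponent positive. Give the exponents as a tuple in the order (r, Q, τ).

(3, -1, -1)

L: e_1·(1) + e_2·(3) + e_3·(0) = 0
T: e_1·(0) + e_2·(-1) + e_3·(1) = 0
Solving this homogeneous linear system for the smallest-integer solution (first nonzero entry positive) gives (3, -1, -1).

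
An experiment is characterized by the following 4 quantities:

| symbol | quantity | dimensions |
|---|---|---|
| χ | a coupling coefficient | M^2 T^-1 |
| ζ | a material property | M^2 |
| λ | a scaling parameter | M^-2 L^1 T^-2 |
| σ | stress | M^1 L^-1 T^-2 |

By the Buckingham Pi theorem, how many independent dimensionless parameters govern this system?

1

There are 4 variables and 3 base dimensions (M, L, T).
The dimension matrix has rank 3.
Independent dimensionless groups: 4 − 3 = 1.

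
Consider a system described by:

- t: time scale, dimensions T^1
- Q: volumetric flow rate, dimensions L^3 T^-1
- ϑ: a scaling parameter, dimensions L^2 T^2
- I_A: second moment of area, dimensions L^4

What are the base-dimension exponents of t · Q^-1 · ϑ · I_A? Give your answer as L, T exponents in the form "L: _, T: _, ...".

Collect each base-dimension exponent across the product:
  L: (0) − (3) + (2) + (4) = 3
  T: (1) − (-1) + (2) + (0) = 4
So the dimensions are [L³ T⁴].

L: 3, T: 4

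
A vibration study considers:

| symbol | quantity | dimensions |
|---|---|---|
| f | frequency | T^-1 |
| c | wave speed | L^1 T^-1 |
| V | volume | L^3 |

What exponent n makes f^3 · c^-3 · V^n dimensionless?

1

Balance the L exponent: (3)·n from V, plus 3·(0) − 3·(1) = -3 from the rest, must sum to zero.
3n − 3 = 0, so n = 1.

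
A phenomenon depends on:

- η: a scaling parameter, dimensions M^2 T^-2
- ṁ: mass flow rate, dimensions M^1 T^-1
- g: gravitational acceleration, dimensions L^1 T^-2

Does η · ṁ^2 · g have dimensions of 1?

no

Sum the exponent of each base dimension across the product:
  M: [η]_M + 2·[ṁ]_M + [g]_M = (2) + 2·(1) + (0) = 4
  L: [η]_L + 2·[ṁ]_L + [g]_L = (0) + 2·(0) + (1) = 1
  T: [η]_T + 2·[ṁ]_T + [g]_T = (-2) + 2·(-1) + (-2) = -6
Net dimensions [M⁴ L T⁻⁶] ≠ [1] — not dimensionless.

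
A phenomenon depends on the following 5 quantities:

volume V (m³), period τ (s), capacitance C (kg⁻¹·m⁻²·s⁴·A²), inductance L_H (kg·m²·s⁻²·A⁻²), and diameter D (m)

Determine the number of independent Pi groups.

There are 5 variables and 4 base dimensions (M, L, T, I).
The dimension matrix has rank 3 (less than 4: the dimension vectors are linearly dependent).
Independent dimensionless groups: 5 − 3 = 2.

2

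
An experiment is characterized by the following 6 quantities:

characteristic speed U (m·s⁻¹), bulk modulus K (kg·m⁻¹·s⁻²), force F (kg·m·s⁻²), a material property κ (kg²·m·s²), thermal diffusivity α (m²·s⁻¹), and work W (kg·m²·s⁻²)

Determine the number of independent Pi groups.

3

There are 6 variables and 3 base dimensions (M, L, T).
The dimension matrix has rank 3.
Independent dimensionless groups: 6 − 3 = 3.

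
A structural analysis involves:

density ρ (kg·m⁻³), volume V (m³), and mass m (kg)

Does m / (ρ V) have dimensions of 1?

Sum the exponent of each base dimension across the product:
  M: −[ρ]_M − [V]_M + [m]_M = −(1) − (0) + (1) = 0
  L: −[ρ]_L − [V]_L + [m]_L = −(-3) − (3) + (0) = 0
  T: −[ρ]_T − [V]_T + [m]_T = −(0) − (0) + (0) = 0
All base exponents vanish — dimensionless.

yes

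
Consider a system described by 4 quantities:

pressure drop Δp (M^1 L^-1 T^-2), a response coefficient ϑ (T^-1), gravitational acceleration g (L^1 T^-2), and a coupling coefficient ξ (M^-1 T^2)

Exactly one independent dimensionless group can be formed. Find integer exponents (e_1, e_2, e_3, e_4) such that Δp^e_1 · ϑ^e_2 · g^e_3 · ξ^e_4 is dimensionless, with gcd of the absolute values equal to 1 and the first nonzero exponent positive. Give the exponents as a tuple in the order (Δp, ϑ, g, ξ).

M: e_1·(1) + e_2·(0) + e_3·(0) + e_4·(-1) = 0
L: e_1·(-1) + e_2·(0) + e_3·(1) + e_4·(0) = 0
T: e_1·(-2) + e_2·(-1) + e_3·(-2) + e_4·(2) = 0
Solving this homogeneous linear system for the smallest-integer solution (first nonzero entry positive) gives (1, -2, 1, 1).

(1, -2, 1, 1)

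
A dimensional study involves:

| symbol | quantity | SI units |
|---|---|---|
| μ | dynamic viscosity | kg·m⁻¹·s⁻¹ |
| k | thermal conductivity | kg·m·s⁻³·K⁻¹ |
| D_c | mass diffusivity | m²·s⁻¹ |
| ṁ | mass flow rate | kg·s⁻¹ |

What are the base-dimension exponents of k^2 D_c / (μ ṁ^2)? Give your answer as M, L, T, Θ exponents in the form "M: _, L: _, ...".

Collect each base-dimension exponent across the product:
  M: −(1) + 2·(1) + (0) − 2·(1) = -1
  L: −(-1) + 2·(1) + (2) − 2·(0) = 5
  T: −(-1) + 2·(-3) + (-1) − 2·(-1) = -4
  Θ: −(0) + 2·(-1) + (0) − 2·(0) = -2
So the dimensions are [M⁻¹ L⁵ T⁻⁴ Θ⁻²].

M: -1, L: 5, T: -4, Θ: -2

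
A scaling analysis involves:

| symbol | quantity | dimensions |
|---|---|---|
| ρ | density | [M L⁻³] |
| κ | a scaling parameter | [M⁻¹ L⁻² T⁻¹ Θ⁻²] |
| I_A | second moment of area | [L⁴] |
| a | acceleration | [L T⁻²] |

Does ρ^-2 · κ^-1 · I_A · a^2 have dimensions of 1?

no

Sum the exponent of each base dimension across the product:
  M: −2·[ρ]_M − [κ]_M + [I_A]_M + 2·[a]_M = −2·(1) − (-1) + (0) + 2·(0) = -1
  L: −2·[ρ]_L − [κ]_L + [I_A]_L + 2·[a]_L = −2·(-3) − (-2) + (4) + 2·(1) = 14
  T: −2·[ρ]_T − [κ]_T + [I_A]_T + 2·[a]_T = −2·(0) − (-1) + (0) + 2·(-2) = -3
  Θ: −2·[ρ]_Θ − [κ]_Θ + [I_A]_Θ + 2·[a]_Θ = −2·(0) − (-2) + (0) + 2·(0) = 2
Net dimensions [M⁻¹ L¹⁴ T⁻³ Θ²] ≠ [1] — not dimensionless.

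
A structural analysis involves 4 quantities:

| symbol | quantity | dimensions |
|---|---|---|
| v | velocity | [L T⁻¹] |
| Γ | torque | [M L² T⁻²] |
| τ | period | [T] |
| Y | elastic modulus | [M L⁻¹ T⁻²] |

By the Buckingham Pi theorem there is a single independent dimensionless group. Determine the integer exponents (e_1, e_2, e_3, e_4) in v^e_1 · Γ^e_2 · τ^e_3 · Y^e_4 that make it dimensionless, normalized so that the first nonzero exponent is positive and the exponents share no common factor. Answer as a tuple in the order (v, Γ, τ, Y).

(3, -1, 3, 1)

M: e_1·(0) + e_2·(1) + e_3·(0) + e_4·(1) = 0
L: e_1·(1) + e_2·(2) + e_3·(0) + e_4·(-1) = 0
T: e_1·(-1) + e_2·(-2) + e_3·(1) + e_4·(-2) = 0
Solving this homogeneous linear system for the smallest-integer solution (first nonzero entry positive) gives (3, -1, 3, 1).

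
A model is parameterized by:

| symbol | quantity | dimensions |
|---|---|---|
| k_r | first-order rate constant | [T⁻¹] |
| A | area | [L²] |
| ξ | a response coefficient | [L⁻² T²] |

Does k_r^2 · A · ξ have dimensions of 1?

Sum the exponent of each base dimension across the product:
  L: 2·[k_r]_L + [A]_L + [ξ]_L = 2·(0) + (2) + (-2) = 0
  T: 2·[k_r]_T + [A]_T + [ξ]_T = 2·(-1) + (0) + (2) = 0
All base exponents vanish — dimensionless.

yes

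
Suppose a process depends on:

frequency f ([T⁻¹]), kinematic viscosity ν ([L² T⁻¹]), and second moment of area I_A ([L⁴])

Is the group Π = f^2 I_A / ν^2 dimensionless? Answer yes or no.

Sum the exponent of each base dimension across the product:
  M: 2·[f]_M − 2·[ν]_M + [I_A]_M = 2·(0) − 2·(0) + (0) = 0
  L: 2·[f]_L − 2·[ν]_L + [I_A]_L = 2·(0) − 2·(2) + (4) = 0
  T: 2·[f]_T − 2·[ν]_T + [I_A]_T = 2·(-1) − 2·(-1) + (0) = 0
All base exponents vanish — dimensionless.

yes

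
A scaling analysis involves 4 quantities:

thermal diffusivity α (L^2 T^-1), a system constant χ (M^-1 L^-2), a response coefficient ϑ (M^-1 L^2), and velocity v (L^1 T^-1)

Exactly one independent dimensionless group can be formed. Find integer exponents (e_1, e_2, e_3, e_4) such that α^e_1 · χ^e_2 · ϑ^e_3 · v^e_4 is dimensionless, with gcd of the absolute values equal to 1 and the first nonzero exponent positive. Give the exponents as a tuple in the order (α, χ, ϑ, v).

(4, 1, -1, -4)

M: e_1·(0) + e_2·(-1) + e_3·(-1) + e_4·(0) = 0
L: e_1·(2) + e_2·(-2) + e_3·(2) + e_4·(1) = 0
T: e_1·(-1) + e_2·(0) + e_3·(0) + e_4·(-1) = 0
Solving this homogeneous linear system for the smallest-integer solution (first nonzero entry positive) gives (4, 1, -1, -4).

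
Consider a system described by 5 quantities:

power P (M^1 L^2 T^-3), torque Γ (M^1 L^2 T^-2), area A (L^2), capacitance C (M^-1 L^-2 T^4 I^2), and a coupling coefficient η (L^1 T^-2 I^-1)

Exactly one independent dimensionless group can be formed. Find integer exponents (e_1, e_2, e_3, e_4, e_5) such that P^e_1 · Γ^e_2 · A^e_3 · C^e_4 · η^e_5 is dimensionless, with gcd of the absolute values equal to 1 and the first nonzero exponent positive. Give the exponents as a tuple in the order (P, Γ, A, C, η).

M: e_1·(1) + e_2·(1) + e_3·(0) + e_4·(-1) + e_5·(0) = 0
L: e_1·(2) + e_2·(2) + e_3·(2) + e_4·(-2) + e_5·(1) = 0
T: e_1·(-3) + e_2·(-2) + e_3·(0) + e_4·(4) + e_5·(-2) = 0
I: e_1·(0) + e_2·(0) + e_3·(0) + e_4·(2) + e_5·(-1) = 0
Solving this homogeneous linear system for the smallest-integer solution (first nonzero entry positive) gives (2, -3, 1, -1, -2).

(2, -3, 1, -1, -2)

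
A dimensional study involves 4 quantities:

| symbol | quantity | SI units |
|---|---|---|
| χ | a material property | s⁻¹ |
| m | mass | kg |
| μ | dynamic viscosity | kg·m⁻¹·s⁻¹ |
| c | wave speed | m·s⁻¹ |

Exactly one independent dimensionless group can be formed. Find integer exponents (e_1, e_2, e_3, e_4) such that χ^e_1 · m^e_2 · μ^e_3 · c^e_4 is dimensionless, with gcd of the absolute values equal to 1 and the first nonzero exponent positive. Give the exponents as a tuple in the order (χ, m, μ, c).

M: e_1·(0) + e_2·(1) + e_3·(1) + e_4·(0) = 0
L: e_1·(0) + e_2·(0) + e_3·(-1) + e_4·(1) = 0
T: e_1·(-1) + e_2·(0) + e_3·(-1) + e_4·(-1) = 0
Solving this homogeneous linear system for the smallest-integer solution (first nonzero entry positive) gives (2, 1, -1, -1).

(2, 1, -1, -1)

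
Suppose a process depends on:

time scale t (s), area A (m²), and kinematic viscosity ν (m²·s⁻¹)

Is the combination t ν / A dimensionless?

yes

Sum the exponent of each base dimension across the product:
  M: [t]_M − [A]_M + [ν]_M = (0) − (0) + (0) = 0
  L: [t]_L − [A]_L + [ν]_L = (0) − (2) + (2) = 0
  T: [t]_T − [A]_T + [ν]_T = (1) − (0) + (-1) = 0
  I: [t]_I − [A]_I + [ν]_I = (0) − (0) + (0) = 0
All base exponents vanish — dimensionless.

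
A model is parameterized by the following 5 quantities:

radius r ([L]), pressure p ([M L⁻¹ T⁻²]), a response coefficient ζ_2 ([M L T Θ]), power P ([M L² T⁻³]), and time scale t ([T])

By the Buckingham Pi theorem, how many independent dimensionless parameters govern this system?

1

There are 5 variables and 4 base dimensions (M, L, T, Θ).
The dimension matrix has rank 4.
Independent dimensionless groups: 5 − 4 = 1.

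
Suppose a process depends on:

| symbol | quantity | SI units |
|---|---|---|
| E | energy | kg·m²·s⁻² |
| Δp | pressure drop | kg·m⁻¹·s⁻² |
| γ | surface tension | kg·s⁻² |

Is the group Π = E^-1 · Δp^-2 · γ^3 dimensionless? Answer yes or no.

yes

Sum the exponent of each base dimension across the product:
  M: −[E]_M − 2·[Δp]_M + 3·[γ]_M = −(1) − 2·(1) + 3·(1) = 0
  L: −[E]_L − 2·[Δp]_L + 3·[γ]_L = −(2) − 2·(-1) + 3·(0) = 0
  T: −[E]_T − 2·[Δp]_T + 3·[γ]_T = −(-2) − 2·(-2) + 3·(-2) = 0
All base exponents vanish — dimensionless.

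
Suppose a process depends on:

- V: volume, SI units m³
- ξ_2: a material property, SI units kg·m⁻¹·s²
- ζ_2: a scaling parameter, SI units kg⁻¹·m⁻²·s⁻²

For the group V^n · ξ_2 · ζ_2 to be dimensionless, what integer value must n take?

Balance the L exponent: (3)·n from V, plus (-1) + (-2) = -3 from the rest, must sum to zero.
3n − 3 = 0, so n = 1.

1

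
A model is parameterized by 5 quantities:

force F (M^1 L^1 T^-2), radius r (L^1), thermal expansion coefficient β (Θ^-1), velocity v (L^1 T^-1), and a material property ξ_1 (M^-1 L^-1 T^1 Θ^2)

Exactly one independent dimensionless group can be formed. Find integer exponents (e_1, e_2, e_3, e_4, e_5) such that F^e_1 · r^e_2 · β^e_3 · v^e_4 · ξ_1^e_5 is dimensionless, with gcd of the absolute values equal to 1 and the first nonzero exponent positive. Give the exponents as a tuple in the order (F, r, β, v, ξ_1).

(1, 1, 2, -1, 1)

M: e_1·(1) + e_2·(0) + e_3·(0) + e_4·(0) + e_5·(-1) = 0
L: e_1·(1) + e_2·(1) + e_3·(0) + e_4·(1) + e_5·(-1) = 0
T: e_1·(-2) + e_2·(0) + e_3·(0) + e_4·(-1) + e_5·(1) = 0
Θ: e_1·(0) + e_2·(0) + e_3·(-1) + e_4·(0) + e_5·(2) = 0
Solving this homogeneous linear system for the smallest-integer solution (first nonzero entry positive) gives (1, 1, 2, -1, 1).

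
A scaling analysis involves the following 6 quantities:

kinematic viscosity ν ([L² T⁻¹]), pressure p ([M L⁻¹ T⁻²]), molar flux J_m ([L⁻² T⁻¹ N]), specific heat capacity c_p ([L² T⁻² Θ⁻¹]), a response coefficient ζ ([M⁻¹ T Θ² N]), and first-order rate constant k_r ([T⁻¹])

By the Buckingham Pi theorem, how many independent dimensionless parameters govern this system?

1

There are 6 variables and 5 base dimensions (M, L, T, Θ, N).
The dimension matrix has rank 5.
Independent dimensionless groups: 6 − 5 = 1.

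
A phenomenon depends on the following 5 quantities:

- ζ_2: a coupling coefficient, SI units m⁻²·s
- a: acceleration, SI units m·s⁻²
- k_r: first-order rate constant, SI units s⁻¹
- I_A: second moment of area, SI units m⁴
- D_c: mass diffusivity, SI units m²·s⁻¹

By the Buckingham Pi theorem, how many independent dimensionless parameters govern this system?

3

There are 5 variables and 2 base dimensions (L, T).
The dimension matrix has rank 2.
Independent dimensionless groups: 5 − 2 = 3.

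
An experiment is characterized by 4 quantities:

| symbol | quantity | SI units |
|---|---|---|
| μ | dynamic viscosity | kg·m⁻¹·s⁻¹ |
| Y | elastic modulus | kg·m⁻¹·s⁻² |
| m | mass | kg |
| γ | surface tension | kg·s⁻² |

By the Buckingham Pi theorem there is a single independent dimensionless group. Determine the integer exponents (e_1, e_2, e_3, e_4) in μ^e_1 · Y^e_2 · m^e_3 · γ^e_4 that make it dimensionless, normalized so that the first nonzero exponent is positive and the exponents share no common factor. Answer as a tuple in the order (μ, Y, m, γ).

(2, -2, -1, 1)

M: e_1·(1) + e_2·(1) + e_3·(1) + e_4·(1) = 0
L: e_1·(-1) + e_2·(-1) + e_3·(0) + e_4·(0) = 0
T: e_1·(-1) + e_2·(-2) + e_3·(0) + e_4·(-2) = 0
Solving this homogeneous linear system for the smallest-integer solution (first nonzero entry positive) gives (2, -2, -1, 1).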